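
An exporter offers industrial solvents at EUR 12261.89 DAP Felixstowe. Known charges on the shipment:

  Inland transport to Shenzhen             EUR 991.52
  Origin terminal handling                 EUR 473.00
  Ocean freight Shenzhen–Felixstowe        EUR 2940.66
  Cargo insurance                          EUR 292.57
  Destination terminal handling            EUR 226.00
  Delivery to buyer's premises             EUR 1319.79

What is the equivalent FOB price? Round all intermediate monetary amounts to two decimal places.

Not relevant to the conversion: origin terminal, inland to port — on the seller under both DAP and FOB; already in the DAP price and stays in the FOB price.
From DAP to FOB, the seller no longer bears: freight, insurance, destination terminal, delivery.
FOB price = 12261.89 − 2940.66 − 292.57 − 226.00 − 1319.79 = 7482.87

FOB price: EUR 7482.87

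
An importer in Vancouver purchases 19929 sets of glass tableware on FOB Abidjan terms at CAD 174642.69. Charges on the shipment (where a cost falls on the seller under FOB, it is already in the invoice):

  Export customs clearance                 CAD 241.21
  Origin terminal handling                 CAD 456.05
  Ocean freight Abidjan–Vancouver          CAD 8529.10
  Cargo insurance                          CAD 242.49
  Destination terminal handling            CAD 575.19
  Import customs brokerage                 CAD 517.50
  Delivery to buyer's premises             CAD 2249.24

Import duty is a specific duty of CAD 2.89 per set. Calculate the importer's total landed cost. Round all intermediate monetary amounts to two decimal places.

FOB: the seller bears costs until goods are on board at the origin port; the buyer bears freight, insurance and all costs thereafter.
Already in the invoice (seller's account under FOB): export clearance, origin terminal — exclude.
CIF value = FOB price + freight + insurance = 174642.69 + 8529.10 + 242.49 = 183414.28
Import duty = 19929 × 2.89 = 57594.81
Buyer bears: freight 8529.10 + insurance 242.49 + destination terminal 575.19 + brokerage 517.50 + delivery 2249.24 + duty 57594.81 = 69708.33
Landed cost = invoice 174642.69 + 69708.33 = 244351.02

Total landed cost: CAD 244351.02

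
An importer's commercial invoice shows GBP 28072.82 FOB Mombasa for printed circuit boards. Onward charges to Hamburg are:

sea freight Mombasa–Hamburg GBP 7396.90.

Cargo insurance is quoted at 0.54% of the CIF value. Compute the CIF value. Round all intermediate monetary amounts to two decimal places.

Let C be the CIF value. C = FOB price + freight + 0.54% × C
C − 0.54% × C = 28072.82 + 7396.90
0.9946 × C = 35469.72
C = 35469.72 / 0.9946 = 35662.30
Insurance premium = 0.54% × 35662.30 = 192.58

CIF value: GBP 35662.30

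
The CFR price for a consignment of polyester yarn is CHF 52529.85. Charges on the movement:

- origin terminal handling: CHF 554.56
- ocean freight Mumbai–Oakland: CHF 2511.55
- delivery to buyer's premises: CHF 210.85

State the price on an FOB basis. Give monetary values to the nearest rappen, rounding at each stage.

Not relevant to the conversion: origin terminal — on the seller under both CFR and FOB; already in the CFR price and stays in the FOB price. delivery — on the buyer under both terms; not part of either seller's price.
From CFR to FOB, the seller no longer bears: freight.
FOB price = 52529.85 − 2511.55 = 50018.30

FOB price: CHF 50018.30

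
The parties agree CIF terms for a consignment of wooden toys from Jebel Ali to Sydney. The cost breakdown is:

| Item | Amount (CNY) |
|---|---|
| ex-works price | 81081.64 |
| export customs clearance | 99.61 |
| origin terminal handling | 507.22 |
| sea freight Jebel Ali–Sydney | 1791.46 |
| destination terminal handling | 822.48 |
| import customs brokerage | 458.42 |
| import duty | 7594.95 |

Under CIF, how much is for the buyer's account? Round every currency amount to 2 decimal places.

CIF: the seller pays costs through ocean freight and marine insurance to the destination port.
Seller's account: goods 81081.64 + export clearance 99.61 + origin terminal 507.22 + freight 1791.46 = 83479.93
Buyer's account: destination terminal 822.48 + brokerage 458.42 + duty 7594.95 = 8875.85

Buyer's account: CNY 8875.85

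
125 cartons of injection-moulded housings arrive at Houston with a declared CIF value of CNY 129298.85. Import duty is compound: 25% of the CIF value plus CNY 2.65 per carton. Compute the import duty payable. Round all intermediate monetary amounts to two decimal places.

Ad valorem component: 129298.85 × 25% = 32324.71
Specific component: 125 × 2.65 = 331.25
Import duty = 32324.71 + 331.25 = 32655.96

Import duty: CNY 32655.96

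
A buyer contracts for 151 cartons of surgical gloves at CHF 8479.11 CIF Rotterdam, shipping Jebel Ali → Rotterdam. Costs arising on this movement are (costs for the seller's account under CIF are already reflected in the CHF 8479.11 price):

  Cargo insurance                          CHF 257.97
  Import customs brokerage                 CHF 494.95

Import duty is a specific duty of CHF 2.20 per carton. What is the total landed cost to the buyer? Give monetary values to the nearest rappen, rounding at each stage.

Total landed cost: CHF 9306.26

CIF: the seller pays costs through ocean freight and marine insurance to the destination port.
Already in the invoice (seller's account under CIF): insurance — exclude.
The CIF price already equals the CIF value: 8479.11
Import duty = 151 × 2.20 = 332.20
Buyer bears: brokerage 494.95 + duty 332.20 = 827.15
Landed cost = invoice 8479.11 + 827.15 = 9306.26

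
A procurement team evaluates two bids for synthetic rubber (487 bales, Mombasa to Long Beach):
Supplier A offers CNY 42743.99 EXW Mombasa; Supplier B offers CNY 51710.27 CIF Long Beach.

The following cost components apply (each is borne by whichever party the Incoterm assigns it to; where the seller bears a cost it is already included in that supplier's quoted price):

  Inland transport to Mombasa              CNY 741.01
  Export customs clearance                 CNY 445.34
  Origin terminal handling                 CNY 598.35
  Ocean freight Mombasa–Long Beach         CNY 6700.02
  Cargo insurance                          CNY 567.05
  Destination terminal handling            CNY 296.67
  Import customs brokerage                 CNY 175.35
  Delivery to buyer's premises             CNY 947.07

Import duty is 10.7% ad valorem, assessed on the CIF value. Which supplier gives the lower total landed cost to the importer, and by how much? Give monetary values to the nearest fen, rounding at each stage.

Supplier A (EXW):
CIF value = EXW price + inland to port + export clearance + origin terminal + freight + insurance = 42743.99 + 741.01 + 445.34 + 598.35 + 6700.02 + 567.05 = 51795.76
Import duty = 51795.76 × 10.7% = 5542.15
Buyer bears (A): 741.01 + 445.34 + 598.35 + 6700.02 + 567.05 + 296.67 + 175.35 + 947.07 = 10470.86
Landed cost (A) = invoice 42743.99 + 10470.86 + duty 5542.15 = 58757.00
Supplier B (CIF):
The CIF price already equals the CIF value: 51710.27
Import duty = 51710.27 × 10.7% = 5533.00
Buyer bears (B): 296.67 + 175.35 + 947.07 = 1419.09
Landed cost (B) = invoice 51710.27 + 1419.09 + duty 5533.00 = 58662.36
Difference = |58757.00 − 58662.36| = 94.64

Supplier B is cheaper by CNY 94.64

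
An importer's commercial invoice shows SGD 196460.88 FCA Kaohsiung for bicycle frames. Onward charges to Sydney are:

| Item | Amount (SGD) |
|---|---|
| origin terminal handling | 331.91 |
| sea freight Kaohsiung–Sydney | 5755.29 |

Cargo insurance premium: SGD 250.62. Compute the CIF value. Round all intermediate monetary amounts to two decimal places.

CIF = FCA price + pre-shipment costs + freight + insurance
CIF = 196460.88 + 331.91 + 5755.29 + 250.62 = 202798.70

CIF value: SGD 202798.70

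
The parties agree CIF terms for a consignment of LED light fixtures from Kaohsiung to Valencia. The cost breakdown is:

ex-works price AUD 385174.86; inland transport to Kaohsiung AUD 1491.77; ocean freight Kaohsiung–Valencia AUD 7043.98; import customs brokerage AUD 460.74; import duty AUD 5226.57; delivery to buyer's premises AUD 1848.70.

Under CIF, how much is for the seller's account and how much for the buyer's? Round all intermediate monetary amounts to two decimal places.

Seller: AUD 393710.61; buyer: AUD 7536.01

CIF: the seller pays costs through ocean freight and marine insurance to the destination port.
Seller's account: goods 385174.86 + inland to port 1491.77 + freight 7043.98 = 393710.61
Buyer's account: brokerage 460.74 + duty 5226.57 + delivery 1848.70 = 7536.01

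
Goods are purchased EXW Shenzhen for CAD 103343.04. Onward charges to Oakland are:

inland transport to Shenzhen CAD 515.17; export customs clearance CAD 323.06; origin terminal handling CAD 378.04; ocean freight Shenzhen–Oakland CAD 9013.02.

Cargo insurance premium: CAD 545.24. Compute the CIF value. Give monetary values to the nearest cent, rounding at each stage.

CIF value: CAD 114117.57

CIF = EXW price + pre-shipment costs + freight + insurance
CIF = 103343.04 + 515.17 + 323.06 + 378.04 + 9013.02 + 545.24 = 114117.57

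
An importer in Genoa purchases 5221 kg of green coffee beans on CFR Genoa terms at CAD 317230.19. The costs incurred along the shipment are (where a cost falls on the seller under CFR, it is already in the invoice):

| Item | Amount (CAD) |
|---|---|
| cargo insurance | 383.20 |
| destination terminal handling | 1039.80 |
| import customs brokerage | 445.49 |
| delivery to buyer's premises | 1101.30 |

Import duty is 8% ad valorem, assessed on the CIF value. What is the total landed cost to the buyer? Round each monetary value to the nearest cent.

Total landed cost: CAD 345609.05

CFR: the seller pays costs through ocean freight to the destination port, but not insurance.
CIF value = CFR price + insurance = 317230.19 + 383.20 = 317613.39
Import duty = 317613.39 × 8% = 25409.07
Buyer bears: insurance 383.20 + destination terminal 1039.80 + brokerage 445.49 + delivery 1101.30 + duty 25409.07 = 28378.86
Landed cost = invoice 317230.19 + 28378.86 = 345609.05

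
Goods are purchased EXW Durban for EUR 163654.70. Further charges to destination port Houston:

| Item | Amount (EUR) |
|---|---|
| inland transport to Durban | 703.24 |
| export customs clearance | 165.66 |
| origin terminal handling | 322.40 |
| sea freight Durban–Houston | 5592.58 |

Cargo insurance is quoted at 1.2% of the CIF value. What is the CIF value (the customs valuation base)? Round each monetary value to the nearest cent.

CIF value: EUR 172508.68

Let C be the CIF value. C = EXW price + pre-shipment costs + freight + 1.2% × C
C − 1.2% × C = 163654.70 + 703.24 + 165.66 + 322.40 + 5592.58
0.988 × C = 170438.58
C = 170438.58 / 0.988 = 172508.68
Insurance premium = 1.2% × 172508.68 = 2070.10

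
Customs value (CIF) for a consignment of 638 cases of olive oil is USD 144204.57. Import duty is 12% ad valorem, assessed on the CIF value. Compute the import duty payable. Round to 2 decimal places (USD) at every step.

Import duty: USD 17304.55

Import duty = 144204.57 × 12% = 17304.55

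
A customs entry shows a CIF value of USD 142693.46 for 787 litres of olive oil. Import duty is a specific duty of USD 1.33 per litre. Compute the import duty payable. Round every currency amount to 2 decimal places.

Import duty = 787 × 1.33 = 1046.71

Import duty: USD 1046.71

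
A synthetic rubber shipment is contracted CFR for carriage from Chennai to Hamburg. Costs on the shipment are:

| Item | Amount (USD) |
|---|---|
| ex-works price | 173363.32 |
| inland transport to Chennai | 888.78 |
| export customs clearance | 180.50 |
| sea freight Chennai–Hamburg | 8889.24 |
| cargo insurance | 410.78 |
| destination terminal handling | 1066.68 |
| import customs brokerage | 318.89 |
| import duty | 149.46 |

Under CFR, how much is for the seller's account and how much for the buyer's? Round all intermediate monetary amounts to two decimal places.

Seller: USD 183321.84; buyer: USD 1945.81

CFR: the seller pays costs through ocean freight to the destination port, but not insurance.
Seller's account: goods 173363.32 + inland to port 888.78 + export clearance 180.50 + freight 8889.24 = 183321.84
Buyer's account: insurance 410.78 + destination terminal 1066.68 + brokerage 318.89 + duty 149.46 = 1945.81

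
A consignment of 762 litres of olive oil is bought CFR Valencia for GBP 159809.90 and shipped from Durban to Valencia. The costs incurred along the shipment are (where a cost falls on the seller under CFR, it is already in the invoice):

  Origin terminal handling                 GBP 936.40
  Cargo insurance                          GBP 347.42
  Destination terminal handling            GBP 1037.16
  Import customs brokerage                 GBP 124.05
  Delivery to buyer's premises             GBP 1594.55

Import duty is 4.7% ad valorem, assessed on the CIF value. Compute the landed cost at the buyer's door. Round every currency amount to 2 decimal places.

Total landed cost: GBP 170440.47

CFR: the seller pays costs through ocean freight to the destination port, but not insurance.
Already in the invoice (seller's account under CFR): origin terminal — exclude.
CIF value = CFR price + insurance = 159809.90 + 347.42 = 160157.32
Import duty = 160157.32 × 4.7% = 7527.39
Buyer bears: insurance 347.42 + destination terminal 1037.16 + brokerage 124.05 + delivery 1594.55 + duty 7527.39 = 10630.57
Landed cost = invoice 159809.90 + 10630.57 = 170440.47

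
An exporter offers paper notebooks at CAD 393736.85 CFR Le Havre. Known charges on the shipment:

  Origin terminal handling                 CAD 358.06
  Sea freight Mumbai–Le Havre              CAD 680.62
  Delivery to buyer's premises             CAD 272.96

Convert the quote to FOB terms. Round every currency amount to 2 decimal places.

Not relevant to the conversion: origin terminal — on the seller under both CFR and FOB; already in the CFR price and stays in the FOB price. delivery — on the buyer under both terms; not part of either seller's price.
From CFR to FOB, the seller no longer bears: freight.
FOB price = 393736.85 − 680.62 = 393056.23

FOB price: CAD 393056.23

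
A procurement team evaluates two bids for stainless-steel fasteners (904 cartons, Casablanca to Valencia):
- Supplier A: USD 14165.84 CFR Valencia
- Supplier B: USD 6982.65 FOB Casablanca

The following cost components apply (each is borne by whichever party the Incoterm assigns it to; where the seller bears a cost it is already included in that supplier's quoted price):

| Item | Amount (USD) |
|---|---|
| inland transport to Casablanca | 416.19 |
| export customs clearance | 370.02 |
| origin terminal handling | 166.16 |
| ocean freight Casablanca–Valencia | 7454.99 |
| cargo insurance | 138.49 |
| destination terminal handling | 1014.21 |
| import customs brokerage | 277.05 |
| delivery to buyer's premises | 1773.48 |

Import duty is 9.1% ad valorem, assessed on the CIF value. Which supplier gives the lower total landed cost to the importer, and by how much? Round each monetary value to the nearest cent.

Supplier A (CFR):
CIF value = CFR price + insurance = 14165.84 + 138.49 = 14304.33
Import duty = 14304.33 × 9.1% = 1301.69
Buyer bears (A): 138.49 + 1014.21 + 277.05 + 1773.48 = 3203.23
Landed cost (A) = invoice 14165.84 + 3203.23 + duty 1301.69 = 18670.76
Supplier B (FOB):
CIF value = FOB price + freight + insurance = 6982.65 + 7454.99 + 138.49 = 14576.13
Import duty = 14576.13 × 9.1% = 1326.43
Buyer bears (B): 7454.99 + 138.49 + 1014.21 + 277.05 + 1773.48 = 10658.22
Landed cost (B) = invoice 6982.65 + 10658.22 + duty 1326.43 = 18967.30
Difference = |18670.76 − 18967.30| = 296.54

Supplier A is cheaper by USD 296.54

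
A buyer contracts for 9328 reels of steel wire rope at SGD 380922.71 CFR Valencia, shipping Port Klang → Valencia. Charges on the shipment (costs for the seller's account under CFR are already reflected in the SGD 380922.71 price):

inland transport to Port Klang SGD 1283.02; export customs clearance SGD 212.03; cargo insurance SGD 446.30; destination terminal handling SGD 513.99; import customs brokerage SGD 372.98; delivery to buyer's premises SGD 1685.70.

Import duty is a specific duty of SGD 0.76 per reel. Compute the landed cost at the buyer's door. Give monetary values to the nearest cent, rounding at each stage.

Total landed cost: SGD 391030.96

CFR: the seller pays costs through ocean freight to the destination port, but not insurance.
Already in the invoice (seller's account under CFR): inland to port, export clearance — exclude.
CIF value = CFR price + insurance = 380922.71 + 446.30 = 381369.01
Import duty = 9328 × 0.76 = 7089.28
Buyer bears: insurance 446.30 + destination terminal 513.99 + brokerage 372.98 + delivery 1685.70 + duty 7089.28 = 10108.25
Landed cost = invoice 380922.71 + 10108.25 = 391030.96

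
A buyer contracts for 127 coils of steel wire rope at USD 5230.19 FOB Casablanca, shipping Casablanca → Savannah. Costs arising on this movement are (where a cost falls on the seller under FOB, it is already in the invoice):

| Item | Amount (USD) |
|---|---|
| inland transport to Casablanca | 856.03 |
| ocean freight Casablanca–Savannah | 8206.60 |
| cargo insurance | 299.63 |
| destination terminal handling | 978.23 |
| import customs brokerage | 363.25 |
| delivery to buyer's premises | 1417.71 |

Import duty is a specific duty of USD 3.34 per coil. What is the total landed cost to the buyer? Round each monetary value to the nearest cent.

Total landed cost: USD 16919.79

FOB: the seller bears costs until goods are on board at the origin port; the buyer bears freight, insurance and all costs thereafter.
Already in the invoice (seller's account under FOB): inland to port — exclude.
CIF value = FOB price + freight + insurance = 5230.19 + 8206.60 + 299.63 = 13736.42
Import duty = 127 × 3.34 = 424.18
Buyer bears: freight 8206.60 + insurance 299.63 + destination terminal 978.23 + brokerage 363.25 + delivery 1417.71 + duty 424.18 = 11689.60
Landed cost = invoice 5230.19 + 11689.60 = 16919.79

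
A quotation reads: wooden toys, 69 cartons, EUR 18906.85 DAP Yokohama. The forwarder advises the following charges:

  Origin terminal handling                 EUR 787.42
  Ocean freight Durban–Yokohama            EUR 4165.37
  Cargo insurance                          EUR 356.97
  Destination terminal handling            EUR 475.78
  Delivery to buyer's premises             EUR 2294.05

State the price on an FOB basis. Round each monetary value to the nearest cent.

FOB price: EUR 11614.68

Not relevant to the conversion: origin terminal — on the seller under both DAP and FOB; already in the DAP price and stays in the FOB price.
From DAP to FOB, the seller no longer bears: freight, insurance, destination terminal, delivery.
FOB price = 18906.85 − 4165.37 − 356.97 − 475.78 − 2294.05 = 11614.68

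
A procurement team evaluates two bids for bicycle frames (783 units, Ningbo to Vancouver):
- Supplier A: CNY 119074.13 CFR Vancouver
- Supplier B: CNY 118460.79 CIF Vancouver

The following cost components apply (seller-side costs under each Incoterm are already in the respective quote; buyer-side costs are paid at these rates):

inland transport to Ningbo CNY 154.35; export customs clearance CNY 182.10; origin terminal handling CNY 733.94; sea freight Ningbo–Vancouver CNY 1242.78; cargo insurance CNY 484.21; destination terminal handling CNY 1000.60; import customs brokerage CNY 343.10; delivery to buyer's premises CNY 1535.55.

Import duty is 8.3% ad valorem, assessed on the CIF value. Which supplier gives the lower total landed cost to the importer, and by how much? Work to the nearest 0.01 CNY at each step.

Supplier B is cheaper by CNY 1188.64

Supplier A (CFR):
CIF value = CFR price + insurance = 119074.13 + 484.21 = 119558.34
Import duty = 119558.34 × 8.3% = 9923.34
Buyer bears (A): 484.21 + 1000.60 + 343.10 + 1535.55 = 3363.46
Landed cost (A) = invoice 119074.13 + 3363.46 + duty 9923.34 = 132360.93
Supplier B (CIF):
The CIF price already equals the CIF value: 118460.79
Import duty = 118460.79 × 8.3% = 9832.25
Buyer bears (B): 1000.60 + 343.10 + 1535.55 = 2879.25
Landed cost (B) = invoice 118460.79 + 2879.25 + duty 9832.25 = 131172.29
Difference = |132360.93 − 131172.29| = 1188.64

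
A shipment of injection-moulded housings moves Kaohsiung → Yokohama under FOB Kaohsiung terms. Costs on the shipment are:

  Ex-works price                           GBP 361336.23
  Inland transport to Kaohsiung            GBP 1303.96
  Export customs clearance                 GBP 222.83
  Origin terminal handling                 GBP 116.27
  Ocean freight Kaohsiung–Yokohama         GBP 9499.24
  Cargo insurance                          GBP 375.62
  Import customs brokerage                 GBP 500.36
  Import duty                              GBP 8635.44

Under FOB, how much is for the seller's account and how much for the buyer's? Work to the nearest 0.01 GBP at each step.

FOB: the seller bears costs until goods are on board at the origin port; the buyer bears freight, insurance and all costs thereafter.
Seller's account: goods 361336.23 + inland to port 1303.96 + export clearance 222.83 + origin terminal 116.27 = 362979.29
Buyer's account: freight 9499.24 + insurance 375.62 + brokerage 500.36 + duty 8635.44 = 19010.66

Seller: GBP 362979.29; buyer: GBP 19010.66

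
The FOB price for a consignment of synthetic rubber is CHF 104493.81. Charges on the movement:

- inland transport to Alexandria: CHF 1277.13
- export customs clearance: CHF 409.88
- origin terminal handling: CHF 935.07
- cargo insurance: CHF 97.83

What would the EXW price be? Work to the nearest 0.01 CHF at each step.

EXW price: CHF 101871.73

Not relevant to the conversion: insurance — on the buyer under both terms; not part of either seller's price.
From FOB to EXW, the seller no longer bears: inland to port, export clearance, origin terminal.
EXW price = 104493.81 − 1277.13 − 409.88 − 935.07 = 101871.73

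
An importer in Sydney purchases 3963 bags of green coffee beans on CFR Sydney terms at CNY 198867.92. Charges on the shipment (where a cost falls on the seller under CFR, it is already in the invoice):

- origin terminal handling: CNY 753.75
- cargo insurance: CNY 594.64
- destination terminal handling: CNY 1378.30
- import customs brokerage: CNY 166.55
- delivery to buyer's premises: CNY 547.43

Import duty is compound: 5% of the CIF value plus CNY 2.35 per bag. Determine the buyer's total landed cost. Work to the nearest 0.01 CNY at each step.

Total landed cost: CNY 220841.02

CFR: the seller pays costs through ocean freight to the destination port, but not insurance.
Already in the invoice (seller's account under CFR): origin terminal — exclude.
CIF value = CFR price + insurance = 198867.92 + 594.64 = 199462.56
Ad valorem component: 199462.56 × 5% = 9973.13
Specific component: 3963 × 2.35 = 9313.05
Import duty = 9973.13 + 9313.05 = 19286.18
Buyer bears: insurance 594.64 + destination terminal 1378.30 + brokerage 166.55 + delivery 547.43 + duty 19286.18 = 21973.10
Landed cost = invoice 198867.92 + 21973.10 = 220841.02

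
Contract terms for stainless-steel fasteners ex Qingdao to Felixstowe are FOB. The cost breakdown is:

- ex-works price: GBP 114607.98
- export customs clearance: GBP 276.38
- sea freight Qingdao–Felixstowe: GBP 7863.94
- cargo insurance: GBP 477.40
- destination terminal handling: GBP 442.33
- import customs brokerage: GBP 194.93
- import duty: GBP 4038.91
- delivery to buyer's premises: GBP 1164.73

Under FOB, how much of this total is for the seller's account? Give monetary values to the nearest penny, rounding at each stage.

Seller's account: GBP 114884.36

FOB: the seller bears costs until goods are on board at the origin port; the buyer bears freight, insurance and all costs thereafter.
Seller's account: goods 114607.98 + export clearance 276.38 = 114884.36
Buyer's account: freight 7863.94 + insurance 477.40 + destination terminal 442.33 + brokerage 194.93 + duty 4038.91 + delivery 1164.73 = 14182.24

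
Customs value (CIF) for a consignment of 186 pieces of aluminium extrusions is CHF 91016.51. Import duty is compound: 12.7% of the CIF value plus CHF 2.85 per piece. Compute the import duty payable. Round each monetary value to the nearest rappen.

Import duty: CHF 12089.20

Ad valorem component: 91016.51 × 12.7% = 11559.10
Specific component: 186 × 2.85 = 530.10
Import duty = 11559.10 + 530.10 = 12089.20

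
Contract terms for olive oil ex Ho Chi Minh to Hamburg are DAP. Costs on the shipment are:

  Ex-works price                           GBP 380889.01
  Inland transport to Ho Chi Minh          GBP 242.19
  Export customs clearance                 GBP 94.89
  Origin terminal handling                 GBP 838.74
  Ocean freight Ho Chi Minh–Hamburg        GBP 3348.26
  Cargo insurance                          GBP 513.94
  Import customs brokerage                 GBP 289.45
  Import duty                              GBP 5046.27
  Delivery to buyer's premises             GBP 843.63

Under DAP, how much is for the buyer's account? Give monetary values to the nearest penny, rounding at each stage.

DAP: the seller bears all costs to the named destination except import duty and clearance.
Seller's account: goods 380889.01 + inland to port 242.19 + export clearance 94.89 + origin terminal 838.74 + freight 3348.26 + insurance 513.94 + delivery 843.63 = 386770.66
Buyer's account: brokerage 289.45 + duty 5046.27 = 5335.72

Buyer's account: GBP 5335.72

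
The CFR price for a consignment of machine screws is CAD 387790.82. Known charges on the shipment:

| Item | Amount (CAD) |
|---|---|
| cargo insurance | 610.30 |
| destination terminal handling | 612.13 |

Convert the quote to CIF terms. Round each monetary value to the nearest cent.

CIF price: CAD 388401.12

Not relevant to the conversion: destination terminal — on the buyer under both terms; not part of either seller's price.
From CFR to CIF, the seller additionally bears: insurance.
CIF price = 387790.82 + 610.30 = 388401.12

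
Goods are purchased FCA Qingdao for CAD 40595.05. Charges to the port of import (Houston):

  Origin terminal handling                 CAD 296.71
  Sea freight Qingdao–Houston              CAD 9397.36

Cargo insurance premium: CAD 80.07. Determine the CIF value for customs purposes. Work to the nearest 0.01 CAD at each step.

CIF = FCA price + pre-shipment costs + freight + insurance
CIF = 40595.05 + 296.71 + 9397.36 + 80.07 = 50369.19

CIF value: CAD 50369.19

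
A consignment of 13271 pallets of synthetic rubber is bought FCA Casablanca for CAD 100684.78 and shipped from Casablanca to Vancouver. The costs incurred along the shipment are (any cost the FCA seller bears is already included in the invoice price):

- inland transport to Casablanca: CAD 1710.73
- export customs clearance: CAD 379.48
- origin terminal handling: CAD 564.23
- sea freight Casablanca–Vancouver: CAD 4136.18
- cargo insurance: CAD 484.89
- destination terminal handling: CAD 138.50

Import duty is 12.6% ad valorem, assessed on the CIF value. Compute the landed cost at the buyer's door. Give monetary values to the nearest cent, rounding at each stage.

FCA: the seller delivers export-cleared goods to the carrier; the buyer bears costs from that point.
Already in the invoice (seller's account under FCA): inland to port, export clearance — exclude.
CIF value = FCA price + origin terminal + freight + insurance = 100684.78 + 564.23 + 4136.18 + 484.89 = 105870.08
Import duty = 105870.08 × 12.6% = 13339.63
Buyer bears: origin terminal 564.23 + freight 4136.18 + insurance 484.89 + destination terminal 138.50 + duty 13339.63 = 18663.43
Landed cost = invoice 100684.78 + 18663.43 = 119348.21

Total landed cost: CAD 119348.21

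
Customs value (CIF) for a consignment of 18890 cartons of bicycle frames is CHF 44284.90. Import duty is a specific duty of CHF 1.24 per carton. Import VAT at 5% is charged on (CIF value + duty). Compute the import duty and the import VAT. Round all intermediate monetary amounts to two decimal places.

Import duty = 18890 × 1.24 = 23423.60
VAT base = CIF + duty = 44284.90 + 23423.60 = 67708.50
Import VAT = 67708.50 × 5% = 3385.43

Import duty: CHF 23423.60; import VAT: CHF 3385.43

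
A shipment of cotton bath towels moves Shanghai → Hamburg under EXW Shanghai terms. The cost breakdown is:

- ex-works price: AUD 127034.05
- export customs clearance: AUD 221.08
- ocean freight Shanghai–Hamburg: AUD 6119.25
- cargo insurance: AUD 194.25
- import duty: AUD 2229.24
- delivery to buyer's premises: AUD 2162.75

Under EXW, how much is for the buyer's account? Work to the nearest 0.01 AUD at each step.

Buyer's account: AUD 10926.57

EXW: the seller makes goods available at their premises; the buyer bears all onward costs.
Seller's account: goods 127034.05 = 127034.05
Buyer's account: export clearance 221.08 + freight 6119.25 + insurance 194.25 + duty 2229.24 + delivery 2162.75 = 10926.57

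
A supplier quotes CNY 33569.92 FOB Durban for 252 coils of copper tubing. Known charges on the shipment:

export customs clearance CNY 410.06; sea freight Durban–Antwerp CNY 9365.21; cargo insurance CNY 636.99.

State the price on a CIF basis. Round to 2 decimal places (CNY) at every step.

Not relevant to the conversion: export clearance — on the seller under both FOB and CIF; already in the FOB price and stays in the CIF price.
From FOB to CIF, the seller additionally bears: freight, insurance.
CIF price = 33569.92 + 9365.21 + 636.99 = 43572.12

CIF price: CNY 43572.12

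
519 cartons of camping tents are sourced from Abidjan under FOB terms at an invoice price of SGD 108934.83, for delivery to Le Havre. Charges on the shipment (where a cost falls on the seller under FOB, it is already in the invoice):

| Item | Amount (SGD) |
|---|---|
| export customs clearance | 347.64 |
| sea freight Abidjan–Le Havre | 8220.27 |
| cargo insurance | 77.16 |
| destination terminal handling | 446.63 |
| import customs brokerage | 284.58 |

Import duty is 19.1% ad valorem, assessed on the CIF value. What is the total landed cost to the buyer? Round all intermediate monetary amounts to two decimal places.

FOB: the seller bears costs until goods are on board at the origin port; the buyer bears freight, insurance and all costs thereafter.
Already in the invoice (seller's account under FOB): export clearance — exclude.
CIF value = FOB price + freight + insurance = 108934.83 + 8220.27 + 77.16 = 117232.26
Import duty = 117232.26 × 19.1% = 22391.36
Buyer bears: freight 8220.27 + insurance 77.16 + destination terminal 446.63 + brokerage 284.58 + duty 22391.36 = 31420.00
Landed cost = invoice 108934.83 + 31420.00 = 140354.83

Total landed cost: SGD 140354.83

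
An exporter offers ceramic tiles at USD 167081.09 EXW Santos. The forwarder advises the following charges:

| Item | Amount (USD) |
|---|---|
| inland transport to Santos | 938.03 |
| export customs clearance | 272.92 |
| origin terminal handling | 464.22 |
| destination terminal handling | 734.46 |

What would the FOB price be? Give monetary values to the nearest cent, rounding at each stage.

FOB price: USD 168756.26

Not relevant to the conversion: destination terminal — on the buyer under both terms; not part of either seller's price.
From EXW to FOB, the seller additionally bears: inland to port, export clearance, origin terminal.
FOB price = 167081.09 + 938.03 + 272.92 + 464.22 = 168756.26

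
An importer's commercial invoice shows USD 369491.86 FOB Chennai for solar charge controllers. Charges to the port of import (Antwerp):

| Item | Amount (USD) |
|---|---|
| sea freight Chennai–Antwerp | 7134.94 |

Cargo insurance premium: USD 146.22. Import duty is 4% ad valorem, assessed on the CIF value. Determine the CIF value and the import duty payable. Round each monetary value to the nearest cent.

CIF value: USD 376773.02; import duty: USD 15070.92

CIF = FOB price + freight + insurance
CIF = 369491.86 + 7134.94 + 146.22 = 376773.02
Import duty = 376773.02 × 4% = 15070.92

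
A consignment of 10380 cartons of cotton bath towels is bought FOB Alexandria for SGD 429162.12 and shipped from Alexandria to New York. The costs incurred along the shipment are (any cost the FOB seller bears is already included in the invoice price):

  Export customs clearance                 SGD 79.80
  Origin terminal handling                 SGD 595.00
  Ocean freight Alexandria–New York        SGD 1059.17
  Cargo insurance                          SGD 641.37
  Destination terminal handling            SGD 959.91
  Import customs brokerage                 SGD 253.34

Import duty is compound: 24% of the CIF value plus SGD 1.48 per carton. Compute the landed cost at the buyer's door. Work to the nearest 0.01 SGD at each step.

FOB: the seller bears costs until goods are on board at the origin port; the buyer bears freight, insurance and all costs thereafter.
Already in the invoice (seller's account under FOB): export clearance, origin terminal — exclude.
CIF value = FOB price + freight + insurance = 429162.12 + 1059.17 + 641.37 = 430862.66
Ad valorem component: 430862.66 × 24% = 103407.04
Specific component: 10380 × 1.48 = 15362.40
Import duty = 103407.04 + 15362.40 = 118769.44
Buyer bears: freight 1059.17 + insurance 641.37 + destination terminal 959.91 + brokerage 253.34 + duty 118769.44 = 121683.23
Landed cost = invoice 429162.12 + 121683.23 = 550845.35

Total landed cost: SGD 550845.35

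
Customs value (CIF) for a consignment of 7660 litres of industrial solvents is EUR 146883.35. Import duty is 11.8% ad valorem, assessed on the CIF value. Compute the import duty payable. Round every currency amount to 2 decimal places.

Import duty = 146883.35 × 11.8% = 17332.24

Import duty: EUR 17332.24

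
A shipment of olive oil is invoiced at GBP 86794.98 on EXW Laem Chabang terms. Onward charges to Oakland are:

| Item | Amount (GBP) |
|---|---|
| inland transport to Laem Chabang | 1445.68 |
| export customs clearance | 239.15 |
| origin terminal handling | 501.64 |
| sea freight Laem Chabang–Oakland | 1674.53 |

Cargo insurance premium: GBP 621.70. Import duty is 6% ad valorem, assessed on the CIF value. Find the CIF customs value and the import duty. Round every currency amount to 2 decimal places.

CIF = EXW price + pre-shipment costs + freight + insurance
CIF = 86794.98 + 1445.68 + 239.15 + 501.64 + 1674.53 + 621.70 = 91277.68
Import duty = 91277.68 × 6% = 5476.66

CIF value: GBP 91277.68; import duty: GBP 5476.66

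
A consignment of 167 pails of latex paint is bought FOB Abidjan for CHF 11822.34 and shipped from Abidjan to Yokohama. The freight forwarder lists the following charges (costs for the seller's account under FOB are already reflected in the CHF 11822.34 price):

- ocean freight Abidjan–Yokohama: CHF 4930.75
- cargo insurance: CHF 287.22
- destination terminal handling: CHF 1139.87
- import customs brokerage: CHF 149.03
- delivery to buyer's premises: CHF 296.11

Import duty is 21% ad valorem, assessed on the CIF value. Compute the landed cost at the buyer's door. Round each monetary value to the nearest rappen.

Total landed cost: CHF 22203.79

FOB: the seller bears costs until goods are on board at the origin port; the buyer bears freight, insurance and all costs thereafter.
CIF value = FOB price + freight + insurance = 11822.34 + 4930.75 + 287.22 = 17040.31
Import duty = 17040.31 × 21% = 3578.47
Buyer bears: freight 4930.75 + insurance 287.22 + destination terminal 1139.87 + brokerage 149.03 + delivery 296.11 + duty 3578.47 = 10381.45
Landed cost = invoice 11822.34 + 10381.45 = 22203.79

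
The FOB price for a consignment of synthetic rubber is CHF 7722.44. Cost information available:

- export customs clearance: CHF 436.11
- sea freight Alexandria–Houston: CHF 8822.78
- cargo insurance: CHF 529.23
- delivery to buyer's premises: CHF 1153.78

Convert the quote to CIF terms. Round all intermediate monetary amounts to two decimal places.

CIF price: CHF 17074.45

Not relevant to the conversion: export clearance — on the seller under both FOB and CIF; already in the FOB price and stays in the CIF price. delivery — on the buyer under both terms; not part of either seller's price.
From FOB to CIF, the seller additionally bears: freight, insurance.
CIF price = 7722.44 + 8822.78 + 529.23 = 17074.45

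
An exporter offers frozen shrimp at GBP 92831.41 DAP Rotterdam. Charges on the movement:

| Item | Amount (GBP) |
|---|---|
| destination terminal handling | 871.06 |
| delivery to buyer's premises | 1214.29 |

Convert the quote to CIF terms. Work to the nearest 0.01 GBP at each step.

CIF price: GBP 90746.06

From DAP to CIF, the seller no longer bears: destination terminal, delivery.
CIF price = 92831.41 − 871.06 − 1214.29 = 90746.06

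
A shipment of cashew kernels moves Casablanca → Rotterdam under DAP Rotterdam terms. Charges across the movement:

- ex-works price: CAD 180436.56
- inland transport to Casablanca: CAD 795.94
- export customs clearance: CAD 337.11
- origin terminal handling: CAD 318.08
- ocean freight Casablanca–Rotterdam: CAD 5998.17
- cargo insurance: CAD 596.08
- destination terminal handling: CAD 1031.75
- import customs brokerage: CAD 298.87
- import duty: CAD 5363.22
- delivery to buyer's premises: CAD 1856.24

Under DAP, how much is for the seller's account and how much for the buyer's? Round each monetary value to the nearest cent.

Seller: CAD 191369.93; buyer: CAD 5662.09

DAP: the seller bears all costs to the named destination except import duty and clearance.
Seller's account: goods 180436.56 + inland to port 795.94 + export clearance 337.11 + origin terminal 318.08 + freight 5998.17 + insurance 596.08 + destination terminal 1031.75 + delivery 1856.24 = 191369.93
Buyer's account: brokerage 298.87 + duty 5363.22 = 5662.09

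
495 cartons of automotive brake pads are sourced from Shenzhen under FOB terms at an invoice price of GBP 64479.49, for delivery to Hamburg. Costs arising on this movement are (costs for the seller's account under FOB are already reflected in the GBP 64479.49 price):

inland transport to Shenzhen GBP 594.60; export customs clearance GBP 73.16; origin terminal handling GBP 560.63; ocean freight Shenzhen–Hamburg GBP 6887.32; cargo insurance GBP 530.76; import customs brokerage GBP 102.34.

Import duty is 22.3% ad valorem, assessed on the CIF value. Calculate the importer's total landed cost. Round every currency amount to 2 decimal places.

FOB: the seller bears costs until goods are on board at the origin port; the buyer bears freight, insurance and all costs thereafter.
Already in the invoice (seller's account under FOB): inland to port, export clearance, origin terminal — exclude.
CIF value = FOB price + freight + insurance = 64479.49 + 6887.32 + 530.76 = 71897.57
Import duty = 71897.57 × 22.3% = 16033.16
Buyer bears: freight 6887.32 + insurance 530.76 + brokerage 102.34 + duty 16033.16 = 23553.58
Landed cost = invoice 64479.49 + 23553.58 = 88033.07

Total landed cost: GBP 88033.07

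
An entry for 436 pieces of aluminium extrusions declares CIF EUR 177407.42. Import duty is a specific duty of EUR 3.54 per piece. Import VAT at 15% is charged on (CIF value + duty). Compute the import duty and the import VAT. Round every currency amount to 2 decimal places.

Import duty = 436 × 3.54 = 1543.44
VAT base = CIF + duty = 177407.42 + 1543.44 = 178950.86
Import VAT = 178950.86 × 15% = 26842.63

Import duty: EUR 1543.44; import VAT: EUR 26842.63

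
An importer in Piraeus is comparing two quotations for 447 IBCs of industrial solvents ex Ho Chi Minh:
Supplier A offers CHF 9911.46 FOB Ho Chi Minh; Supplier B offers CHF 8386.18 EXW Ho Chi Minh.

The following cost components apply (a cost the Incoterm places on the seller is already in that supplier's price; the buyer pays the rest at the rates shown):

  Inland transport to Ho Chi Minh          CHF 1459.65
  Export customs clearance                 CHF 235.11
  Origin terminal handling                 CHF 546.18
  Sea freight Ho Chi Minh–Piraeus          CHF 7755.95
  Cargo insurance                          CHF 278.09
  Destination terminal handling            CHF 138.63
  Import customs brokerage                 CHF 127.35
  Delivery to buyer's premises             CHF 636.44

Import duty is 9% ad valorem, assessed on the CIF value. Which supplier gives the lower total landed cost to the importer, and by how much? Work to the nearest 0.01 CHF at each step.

Supplier A (FOB):
CIF value = FOB price + freight + insurance = 9911.46 + 7755.95 + 278.09 = 17945.50
Import duty = 17945.50 × 9% = 1615.10
Buyer bears (A): 7755.95 + 278.09 + 138.63 + 127.35 + 636.44 = 8936.46
Landed cost (A) = invoice 9911.46 + 8936.46 + duty 1615.10 = 20463.02
Supplier B (EXW):
CIF value = EXW price + inland to port + export clearance + origin terminal + freight + insurance = 8386.18 + 1459.65 + 235.11 + 546.18 + 7755.95 + 278.09 = 18661.16
Import duty = 18661.16 × 9% = 1679.50
Buyer bears (B): 1459.65 + 235.11 + 546.18 + 7755.95 + 278.09 + 138.63 + 127.35 + 636.44 = 11177.40
Landed cost (B) = invoice 8386.18 + 11177.40 + duty 1679.50 = 21243.08
Difference = |20463.02 − 21243.08| = 780.06

Supplier A is cheaper by CHF 780.06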